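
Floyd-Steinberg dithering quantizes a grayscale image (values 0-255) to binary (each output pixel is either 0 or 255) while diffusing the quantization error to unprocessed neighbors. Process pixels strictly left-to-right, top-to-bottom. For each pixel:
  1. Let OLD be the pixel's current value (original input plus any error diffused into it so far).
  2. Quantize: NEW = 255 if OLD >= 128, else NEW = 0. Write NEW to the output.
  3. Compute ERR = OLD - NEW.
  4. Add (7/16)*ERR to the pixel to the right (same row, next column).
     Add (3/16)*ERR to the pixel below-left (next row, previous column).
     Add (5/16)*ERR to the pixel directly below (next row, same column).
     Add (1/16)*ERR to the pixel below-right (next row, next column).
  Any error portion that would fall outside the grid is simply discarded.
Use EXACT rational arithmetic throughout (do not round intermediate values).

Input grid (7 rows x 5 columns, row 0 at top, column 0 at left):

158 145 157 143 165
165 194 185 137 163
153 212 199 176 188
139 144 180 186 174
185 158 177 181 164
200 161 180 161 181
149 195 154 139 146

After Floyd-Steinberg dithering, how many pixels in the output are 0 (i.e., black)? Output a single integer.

(0,0): OLD=158 → NEW=255, ERR=-97
(0,1): OLD=1641/16 → NEW=0, ERR=1641/16
(0,2): OLD=51679/256 → NEW=255, ERR=-13601/256
(0,3): OLD=490521/4096 → NEW=0, ERR=490521/4096
(0,4): OLD=14247087/65536 → NEW=255, ERR=-2464593/65536
(1,0): OLD=39403/256 → NEW=255, ERR=-25877/256
(1,1): OLD=339565/2048 → NEW=255, ERR=-182675/2048
(1,2): OLD=10370289/65536 → NEW=255, ERR=-6341391/65536
(1,3): OLD=31907805/262144 → NEW=0, ERR=31907805/262144
(1,4): OLD=889127671/4194304 → NEW=255, ERR=-180419849/4194304
(2,0): OLD=3430399/32768 → NEW=0, ERR=3430399/32768
(2,1): OLD=215447013/1048576 → NEW=255, ERR=-51939867/1048576
(2,2): OLD=2757139695/16777216 → NEW=255, ERR=-1521050385/16777216
(2,3): OLD=43019350877/268435456 → NEW=255, ERR=-25431690403/268435456
(2,4): OLD=604371259467/4294967296 → NEW=255, ERR=-490845401013/4294967296
(3,0): OLD=2725077263/16777216 → NEW=255, ERR=-1553112817/16777216
(3,1): OLD=10410469859/134217728 → NEW=0, ERR=10410469859/134217728
(3,2): OLD=707564983345/4294967296 → NEW=255, ERR=-387651677135/4294967296
(3,3): OLD=771475074889/8589934592 → NEW=0, ERR=771475074889/8589934592
(3,4): OLD=23592435325325/137438953472 → NEW=255, ERR=-11454497810035/137438953472
(4,0): OLD=366391371777/2147483648 → NEW=255, ERR=-181216958463/2147483648
(4,1): OLD=8425763170689/68719476736 → NEW=0, ERR=8425763170689/68719476736
(4,2): OLD=246427328505519/1099511627776 → NEW=255, ERR=-33948136577361/1099511627776
(4,3): OLD=3066145989139329/17592186044416 → NEW=255, ERR=-1419861452186751/17592186044416
(4,4): OLD=30471968370190599/281474976710656 → NEW=0, ERR=30471968370190599/281474976710656
(5,0): OLD=216184901713187/1099511627776 → NEW=255, ERR=-64190563369693/1099511627776
(5,1): OLD=1431220785376553/8796093022208 → NEW=255, ERR=-811782935286487/8796093022208
(5,2): OLD=34482094802854513/281474976710656 → NEW=0, ERR=34482094802854513/281474976710656
(5,3): OLD=233897617399614687/1125899906842624 → NEW=255, ERR=-53206858845254433/1125899906842624
(5,4): OLD=3406726352763317989/18014398509481984 → NEW=255, ERR=-1186945267154587931/18014398509481984
(6,0): OLD=15966914424296691/140737488355328 → NEW=0, ERR=15966914424296691/140737488355328
(6,1): OLD=1058866959817484605/4503599627370496 → NEW=255, ERR=-89550945161991875/4503599627370496
(6,2): OLD=12174465280925585519/72057594037927936 → NEW=255, ERR=-6200221198746038161/72057594037927936
(6,3): OLD=94412418982323744133/1152921504606846976 → NEW=0, ERR=94412418982323744133/1152921504606846976
(6,4): OLD=2919805258690852067555/18446744073709551616 → NEW=255, ERR=-1784114480105083594525/18446744073709551616
Output grid:
  Row 0: #.#.#  (2 black, running=2)
  Row 1: ###.#  (1 black, running=3)
  Row 2: .####  (1 black, running=4)
  Row 3: #.#.#  (2 black, running=6)
  Row 4: #.##.  (2 black, running=8)
  Row 5: ##.##  (1 black, running=9)
  Row 6: .##.#  (2 black, running=11)

Answer: 11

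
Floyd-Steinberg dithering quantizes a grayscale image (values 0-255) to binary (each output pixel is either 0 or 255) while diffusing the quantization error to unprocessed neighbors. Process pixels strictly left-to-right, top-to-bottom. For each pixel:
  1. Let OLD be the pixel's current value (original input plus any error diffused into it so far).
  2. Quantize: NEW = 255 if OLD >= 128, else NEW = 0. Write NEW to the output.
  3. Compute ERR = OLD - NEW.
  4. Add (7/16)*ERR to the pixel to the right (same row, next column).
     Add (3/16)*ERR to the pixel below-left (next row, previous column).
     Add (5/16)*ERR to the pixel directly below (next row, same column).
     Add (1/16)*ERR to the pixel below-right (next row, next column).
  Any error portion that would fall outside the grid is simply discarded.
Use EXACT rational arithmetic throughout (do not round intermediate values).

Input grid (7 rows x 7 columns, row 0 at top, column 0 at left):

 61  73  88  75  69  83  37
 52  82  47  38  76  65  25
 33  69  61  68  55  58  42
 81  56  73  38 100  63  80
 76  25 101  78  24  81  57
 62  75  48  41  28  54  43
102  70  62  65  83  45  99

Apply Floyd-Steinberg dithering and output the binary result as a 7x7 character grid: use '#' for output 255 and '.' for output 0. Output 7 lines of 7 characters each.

(0,0): OLD=61 → NEW=0, ERR=61
(0,1): OLD=1595/16 → NEW=0, ERR=1595/16
(0,2): OLD=33693/256 → NEW=255, ERR=-31587/256
(0,3): OLD=86091/4096 → NEW=0, ERR=86091/4096
(0,4): OLD=5124621/65536 → NEW=0, ERR=5124621/65536
(0,5): OLD=122904155/1048576 → NEW=0, ERR=122904155/1048576
(0,6): OLD=1481086077/16777216 → NEW=0, ERR=1481086077/16777216
(1,0): OLD=22977/256 → NEW=0, ERR=22977/256
(1,1): OLD=272583/2048 → NEW=255, ERR=-249657/2048
(1,2): OLD=-2275373/65536 → NEW=0, ERR=-2275373/65536
(1,3): OLD=9523287/262144 → NEW=0, ERR=9523287/262144
(1,4): OLD=2342441893/16777216 → NEW=255, ERR=-1935748187/16777216
(1,5): OLD=9742780469/134217728 → NEW=0, ERR=9742780469/134217728
(1,6): OLD=196861729403/2147483648 → NEW=0, ERR=196861729403/2147483648
(2,0): OLD=1251453/32768 → NEW=0, ERR=1251453/32768
(2,1): OLD=48982959/1048576 → NEW=0, ERR=48982959/1048576
(2,2): OLD=1170716109/16777216 → NEW=0, ERR=1170716109/16777216
(2,3): OLD=11553167781/134217728 → NEW=0, ERR=11553167781/134217728
(2,4): OLD=77829055989/1073741824 → NEW=0, ERR=77829055989/1073741824
(2,5): OLD=4204703466983/34359738368 → NEW=0, ERR=4204703466983/34359738368
(2,6): OLD=70765758604481/549755813888 → NEW=255, ERR=-69421973936959/549755813888
(3,0): OLD=1706135853/16777216 → NEW=0, ERR=1706135853/16777216
(3,1): OLD=17523432745/134217728 → NEW=255, ERR=-16702087895/134217728
(3,2): OLD=63804828747/1073741824 → NEW=0, ERR=63804828747/1073741824
(3,3): OLD=467502135101/4294967296 → NEW=0, ERR=467502135101/4294967296
(3,4): OLD=109180071265581/549755813888 → NEW=255, ERR=-31007661275859/549755813888
(3,5): OLD=252529531841111/4398046511104 → NEW=0, ERR=252529531841111/4398046511104
(3,6): OLD=5158529343396361/70368744177664 → NEW=0, ERR=5158529343396361/70368744177664
(4,0): OLD=181347927683/2147483648 → NEW=0, ERR=181347927683/2147483648
(4,1): OLD=1393476283047/34359738368 → NEW=0, ERR=1393476283047/34359738368
(4,2): OLD=82432760524841/549755813888 → NEW=255, ERR=-57754972016599/549755813888
(4,3): OLD=260328453285779/4398046511104 → NEW=0, ERR=260328453285779/4398046511104
(4,4): OLD=1753576682048393/35184372088832 → NEW=0, ERR=1753576682048393/35184372088832
(4,5): OLD=147456935937098057/1125899906842624 → NEW=255, ERR=-139647540307771063/1125899906842624
(4,6): OLD=526617840509108943/18014398509481984 → NEW=0, ERR=526617840509108943/18014398509481984
(5,0): OLD=52773123524837/549755813888 → NEW=0, ERR=52773123524837/549755813888
(5,1): OLD=506878548710135/4398046511104 → NEW=0, ERR=506878548710135/4398046511104
(5,2): OLD=2787500502461105/35184372088832 → NEW=0, ERR=2787500502461105/35184372088832
(5,3): OLD=27285500788007765/281474976710656 → NEW=0, ERR=27285500788007765/281474976710656
(5,4): OLD=1196670912575302087/18014398509481984 → NEW=0, ERR=1196670912575302087/18014398509481984
(5,5): OLD=7623509129166983895/144115188075855872 → NEW=0, ERR=7623509129166983895/144115188075855872
(5,6): OLD=155705641761327388857/2305843009213693952 → NEW=0, ERR=155705641761327388857/2305843009213693952
(6,0): OLD=10809172493245613/70368744177664 → NEW=255, ERR=-7134857272058707/70368744177664
(6,1): OLD=92899239297329297/1125899906842624 → NEW=0, ERR=92899239297329297/1125899906842624
(6,2): OLD=2670374380988852627/18014398509481984 → NEW=255, ERR=-1923297238929053293/18014398509481984
(6,3): OLD=9510233512253183565/144115188075855872 → NEW=0, ERR=9510233512253183565/144115188075855872
(6,4): OLD=42833018080560236727/288230376151711744 → NEW=255, ERR=-30665727838126257993/288230376151711744
(6,5): OLD=1173097740125768743139/36893488147419103232 → NEW=0, ERR=1173097740125768743139/36893488147419103232
(6,6): OLD=81059039084365179707141/590295810358705651712 → NEW=255, ERR=-69466392557104761479419/590295810358705651712
Row 0: ..#....
Row 1: .#..#..
Row 2: ......#
Row 3: .#..#..
Row 4: ..#..#.
Row 5: .......
Row 6: #.#.#.#

Answer: ..#....
.#..#..
......#
.#..#..
..#..#.
.......
#.#.#.#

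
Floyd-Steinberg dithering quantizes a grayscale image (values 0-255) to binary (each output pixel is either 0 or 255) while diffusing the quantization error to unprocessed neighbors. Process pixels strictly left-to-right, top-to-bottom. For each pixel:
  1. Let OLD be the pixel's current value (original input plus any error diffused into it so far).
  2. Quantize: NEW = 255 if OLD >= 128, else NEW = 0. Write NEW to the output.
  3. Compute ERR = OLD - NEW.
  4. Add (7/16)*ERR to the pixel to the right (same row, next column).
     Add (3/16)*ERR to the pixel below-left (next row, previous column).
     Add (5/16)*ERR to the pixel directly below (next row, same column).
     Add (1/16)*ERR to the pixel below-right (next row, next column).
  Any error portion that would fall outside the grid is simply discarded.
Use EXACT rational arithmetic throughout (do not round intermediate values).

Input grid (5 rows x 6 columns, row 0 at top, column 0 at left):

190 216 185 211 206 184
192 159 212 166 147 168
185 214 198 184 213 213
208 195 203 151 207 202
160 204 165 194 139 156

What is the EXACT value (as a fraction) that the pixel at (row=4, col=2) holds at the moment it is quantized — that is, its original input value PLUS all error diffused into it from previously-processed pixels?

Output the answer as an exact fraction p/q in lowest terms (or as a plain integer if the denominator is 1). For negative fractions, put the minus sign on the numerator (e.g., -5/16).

Answer: 147177479326775/1099511627776

Derivation:
(0,0): OLD=190 → NEW=255, ERR=-65
(0,1): OLD=3001/16 → NEW=255, ERR=-1079/16
(0,2): OLD=39807/256 → NEW=255, ERR=-25473/256
(0,3): OLD=685945/4096 → NEW=255, ERR=-358535/4096
(0,4): OLD=10990671/65536 → NEW=255, ERR=-5721009/65536
(0,5): OLD=152890921/1048576 → NEW=255, ERR=-114495959/1048576
(1,0): OLD=40715/256 → NEW=255, ERR=-24565/256
(1,1): OLD=149965/2048 → NEW=0, ERR=149965/2048
(1,2): OLD=12603473/65536 → NEW=255, ERR=-4108207/65536
(1,3): OLD=23234813/262144 → NEW=0, ERR=23234813/262144
(1,4): OLD=2223871959/16777216 → NEW=255, ERR=-2054318121/16777216
(1,5): OLD=20092674737/268435456 → NEW=0, ERR=20092674737/268435456
(2,0): OLD=5529375/32768 → NEW=255, ERR=-2826465/32768
(2,1): OLD=190205893/1048576 → NEW=255, ERR=-77180987/1048576
(2,2): OLD=2808565135/16777216 → NEW=255, ERR=-1469624945/16777216
(2,3): OLD=19662617047/134217728 → NEW=255, ERR=-14562903593/134217728
(2,4): OLD=630672406789/4294967296 → NEW=255, ERR=-464544253691/4294967296
(2,5): OLD=12466947308915/68719476736 → NEW=255, ERR=-5056519258765/68719476736
(3,0): OLD=2805883567/16777216 → NEW=255, ERR=-1472306513/16777216
(3,1): OLD=15004132227/134217728 → NEW=0, ERR=15004132227/134217728
(3,2): OLD=214307615609/1073741824 → NEW=255, ERR=-59496549511/1073741824
(3,3): OLD=4610816278955/68719476736 → NEW=0, ERR=4610816278955/68719476736
(3,4): OLD=100042658095563/549755813888 → NEW=255, ERR=-40145074445877/549755813888
(3,5): OLD=1234072834541829/8796093022208 → NEW=255, ERR=-1008930886121211/8796093022208
(4,0): OLD=329717519841/2147483648 → NEW=255, ERR=-217890810399/2147483648
(4,1): OLD=6139047001709/34359738368 → NEW=255, ERR=-2622686282131/34359738368
(4,2): OLD=147177479326775/1099511627776 → NEW=255, ERR=-133197985756105/1099511627776
Target (4,2): original=165, with diffused error = 147177479326775/1099511627776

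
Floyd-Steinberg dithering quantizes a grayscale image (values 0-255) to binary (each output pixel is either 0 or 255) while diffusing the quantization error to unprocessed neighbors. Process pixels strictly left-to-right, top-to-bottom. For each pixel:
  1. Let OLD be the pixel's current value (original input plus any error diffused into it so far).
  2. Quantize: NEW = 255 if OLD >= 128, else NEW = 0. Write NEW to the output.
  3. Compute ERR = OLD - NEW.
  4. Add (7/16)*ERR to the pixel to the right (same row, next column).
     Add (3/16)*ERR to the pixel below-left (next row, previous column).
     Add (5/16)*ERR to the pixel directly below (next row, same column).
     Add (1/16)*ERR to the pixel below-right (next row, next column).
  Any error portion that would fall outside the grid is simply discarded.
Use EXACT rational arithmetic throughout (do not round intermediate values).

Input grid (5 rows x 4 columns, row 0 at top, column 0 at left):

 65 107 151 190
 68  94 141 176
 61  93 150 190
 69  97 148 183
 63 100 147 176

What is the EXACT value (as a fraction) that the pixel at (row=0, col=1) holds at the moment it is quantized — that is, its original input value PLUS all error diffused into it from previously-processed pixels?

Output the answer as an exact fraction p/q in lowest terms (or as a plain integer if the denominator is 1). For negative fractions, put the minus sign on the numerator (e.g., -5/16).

(0,0): OLD=65 → NEW=0, ERR=65
(0,1): OLD=2167/16 → NEW=255, ERR=-1913/16
Target (0,1): original=107, with diffused error = 2167/16

Answer: 2167/16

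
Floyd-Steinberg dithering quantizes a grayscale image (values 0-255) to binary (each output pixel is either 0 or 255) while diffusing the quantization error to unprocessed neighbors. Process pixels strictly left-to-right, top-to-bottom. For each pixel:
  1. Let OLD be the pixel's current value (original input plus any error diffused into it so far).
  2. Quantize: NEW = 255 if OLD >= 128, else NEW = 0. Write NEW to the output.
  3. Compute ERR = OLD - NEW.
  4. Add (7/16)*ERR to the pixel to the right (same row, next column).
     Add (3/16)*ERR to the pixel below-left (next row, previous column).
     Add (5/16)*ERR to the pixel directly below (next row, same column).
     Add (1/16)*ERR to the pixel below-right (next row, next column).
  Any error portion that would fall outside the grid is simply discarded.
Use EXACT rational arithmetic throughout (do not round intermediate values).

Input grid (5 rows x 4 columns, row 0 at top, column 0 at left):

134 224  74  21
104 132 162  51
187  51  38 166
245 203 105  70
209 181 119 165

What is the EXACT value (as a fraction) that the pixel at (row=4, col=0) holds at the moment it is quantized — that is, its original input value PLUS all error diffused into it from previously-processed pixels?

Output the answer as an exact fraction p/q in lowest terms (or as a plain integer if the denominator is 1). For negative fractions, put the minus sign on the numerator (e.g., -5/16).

Answer: 878674579819/4294967296

Derivation:
(0,0): OLD=134 → NEW=255, ERR=-121
(0,1): OLD=2737/16 → NEW=255, ERR=-1343/16
(0,2): OLD=9543/256 → NEW=0, ERR=9543/256
(0,3): OLD=152817/4096 → NEW=0, ERR=152817/4096
(1,0): OLD=12915/256 → NEW=0, ERR=12915/256
(1,1): OLD=260645/2048 → NEW=0, ERR=260645/2048
(1,2): OLD=15143945/65536 → NEW=255, ERR=-1567735/65536
(1,3): OLD=57171599/1048576 → NEW=0, ERR=57171599/1048576
(2,0): OLD=7426151/32768 → NEW=255, ERR=-929689/32768
(2,1): OLD=80767965/1048576 → NEW=0, ERR=80767965/1048576
(2,2): OLD=172807025/2097152 → NEW=0, ERR=172807025/2097152
(2,3): OLD=7301233357/33554432 → NEW=255, ERR=-1255146803/33554432
(3,0): OLD=4203971575/16777216 → NEW=255, ERR=-74218505/16777216
(3,1): OLD=64105673065/268435456 → NEW=255, ERR=-4345368215/268435456
(3,2): OLD=521703560343/4294967296 → NEW=0, ERR=521703560343/4294967296
(3,3): OLD=8012903127201/68719476736 → NEW=0, ERR=8012903127201/68719476736
(4,0): OLD=878674579819/4294967296 → NEW=255, ERR=-216542080661/4294967296
Target (4,0): original=209, with diffused error = 878674579819/4294967296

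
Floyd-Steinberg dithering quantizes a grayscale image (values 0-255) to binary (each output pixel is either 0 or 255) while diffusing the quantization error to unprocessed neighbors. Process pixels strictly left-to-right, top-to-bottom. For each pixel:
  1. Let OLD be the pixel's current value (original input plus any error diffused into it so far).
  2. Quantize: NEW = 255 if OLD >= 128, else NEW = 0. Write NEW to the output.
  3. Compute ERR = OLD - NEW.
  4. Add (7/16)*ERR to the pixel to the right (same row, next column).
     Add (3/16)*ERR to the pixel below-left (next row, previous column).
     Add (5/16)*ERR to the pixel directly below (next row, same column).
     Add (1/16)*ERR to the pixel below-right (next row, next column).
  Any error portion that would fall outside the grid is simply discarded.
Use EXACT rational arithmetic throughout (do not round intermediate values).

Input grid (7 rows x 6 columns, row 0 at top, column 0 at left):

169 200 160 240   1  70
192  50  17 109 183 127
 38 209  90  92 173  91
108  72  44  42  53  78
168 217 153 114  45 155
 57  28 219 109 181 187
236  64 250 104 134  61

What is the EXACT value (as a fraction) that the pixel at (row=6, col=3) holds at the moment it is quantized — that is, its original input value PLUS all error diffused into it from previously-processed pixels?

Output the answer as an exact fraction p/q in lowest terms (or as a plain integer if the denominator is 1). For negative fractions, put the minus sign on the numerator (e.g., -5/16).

(0,0): OLD=169 → NEW=255, ERR=-86
(0,1): OLD=1299/8 → NEW=255, ERR=-741/8
(0,2): OLD=15293/128 → NEW=0, ERR=15293/128
(0,3): OLD=598571/2048 → NEW=255, ERR=76331/2048
(0,4): OLD=567085/32768 → NEW=0, ERR=567085/32768
(0,5): OLD=40669755/524288 → NEW=0, ERR=40669755/524288
(1,0): OLD=18913/128 → NEW=255, ERR=-13727/128
(1,1): OLD=-9049/1024 → NEW=0, ERR=-9049/1024
(1,2): OLD=1693107/32768 → NEW=0, ERR=1693107/32768
(1,3): OLD=20180471/131072 → NEW=255, ERR=-13242889/131072
(1,4): OLD=1351231173/8388608 → NEW=255, ERR=-787863867/8388608
(1,5): OLD=14929358547/134217728 → NEW=0, ERR=14929358547/134217728
(2,0): OLD=46365/16384 → NEW=0, ERR=46365/16384
(2,1): OLD=110342671/524288 → NEW=255, ERR=-23350769/524288
(2,2): OLD=563420141/8388608 → NEW=0, ERR=563420141/8388608
(2,3): OLD=5062045637/67108864 → NEW=0, ERR=5062045637/67108864
(2,4): OLD=410581557967/2147483648 → NEW=255, ERR=-137026772273/2147483648
(2,5): OLD=3160204319385/34359738368 → NEW=0, ERR=3160204319385/34359738368
(3,0): OLD=843335757/8388608 → NEW=0, ERR=843335757/8388608
(3,1): OLD=7706482249/67108864 → NEW=0, ERR=7706482249/67108864
(3,2): OLD=67962030059/536870912 → NEW=0, ERR=67962030059/536870912
(3,3): OLD=3889128394305/34359738368 → NEW=0, ERR=3889128394305/34359738368
(3,4): OLD=28735597719329/274877906944 → NEW=0, ERR=28735597719329/274877906944
(3,5): OLD=653065557825871/4398046511104 → NEW=255, ERR=-468436302505649/4398046511104
(4,0): OLD=237241503459/1073741824 → NEW=255, ERR=-36562661661/1073741824
(4,1): OLD=4604330718471/17179869184 → NEW=255, ERR=223464076551/17179869184
(4,2): OLD=124602090309861/549755813888 → NEW=255, ERR=-15585642231579/549755813888
(4,3): OLD=1446792085551449/8796093022208 → NEW=255, ERR=-796211635111591/8796093022208
(4,4): OLD=3542400219209449/140737488355328 → NEW=0, ERR=3542400219209449/140737488355328
(4,5): OLD=313588590287072191/2251799813685248 → NEW=255, ERR=-260620362202666049/2251799813685248
(5,0): OLD=13413419992581/274877906944 → NEW=0, ERR=13413419992581/274877906944
(5,1): OLD=404355727300949/8796093022208 → NEW=0, ERR=404355727300949/8796093022208
(5,2): OLD=15065463682128247/70368744177664 → NEW=255, ERR=-2878566083176073/70368744177664
(5,3): OLD=148086599964643853/2251799813685248 → NEW=0, ERR=148086599964643853/2251799813685248
(5,4): OLD=856939901565646957/4503599627370496 → NEW=255, ERR=-291478003413829523/4503599627370496
(5,5): OLD=8941577246183759249/72057594037927936 → NEW=0, ERR=8941577246183759249/72057594037927936
(6,0): OLD=36573261632573215/140737488355328 → NEW=255, ERR=685202101964575/140737488355328
(6,1): OLD=170856335510828851/2251799813685248 → NEW=0, ERR=170856335510828851/2251799813685248
(6,2): OLD=2572599474022899195/9007199254740992 → NEW=255, ERR=275763664063946235/9007199254740992
(6,3): OLD=17762732728499996911/144115188075855872 → NEW=0, ERR=17762732728499996911/144115188075855872
Target (6,3): original=104, with diffused error = 17762732728499996911/144115188075855872

Answer: 17762732728499996911/144115188075855872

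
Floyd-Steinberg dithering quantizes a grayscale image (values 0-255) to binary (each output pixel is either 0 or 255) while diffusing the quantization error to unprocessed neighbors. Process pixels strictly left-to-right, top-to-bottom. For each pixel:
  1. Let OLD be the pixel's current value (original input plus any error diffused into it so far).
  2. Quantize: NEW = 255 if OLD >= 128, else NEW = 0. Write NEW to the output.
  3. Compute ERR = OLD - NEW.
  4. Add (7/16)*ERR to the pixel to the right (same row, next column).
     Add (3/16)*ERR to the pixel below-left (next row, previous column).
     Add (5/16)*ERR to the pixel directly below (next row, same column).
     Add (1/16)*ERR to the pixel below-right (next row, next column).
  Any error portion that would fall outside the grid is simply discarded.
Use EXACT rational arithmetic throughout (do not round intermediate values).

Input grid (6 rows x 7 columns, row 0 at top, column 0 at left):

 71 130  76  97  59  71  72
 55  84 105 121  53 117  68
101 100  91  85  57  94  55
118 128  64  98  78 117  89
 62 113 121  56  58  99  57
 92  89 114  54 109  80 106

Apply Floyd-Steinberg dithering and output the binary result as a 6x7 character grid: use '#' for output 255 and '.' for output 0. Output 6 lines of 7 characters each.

Answer: .#.....
..##.#.
#....#.
.#.#..#
.#..#..
..#..#.

Derivation:
(0,0): OLD=71 → NEW=0, ERR=71
(0,1): OLD=2577/16 → NEW=255, ERR=-1503/16
(0,2): OLD=8935/256 → NEW=0, ERR=8935/256
(0,3): OLD=459857/4096 → NEW=0, ERR=459857/4096
(0,4): OLD=7085623/65536 → NEW=0, ERR=7085623/65536
(0,5): OLD=124048257/1048576 → NEW=0, ERR=124048257/1048576
(0,6): OLD=2076297351/16777216 → NEW=0, ERR=2076297351/16777216
(1,0): OLD=15251/256 → NEW=0, ERR=15251/256
(1,1): OLD=187781/2048 → NEW=0, ERR=187781/2048
(1,2): OLD=11219817/65536 → NEW=255, ERR=-5491863/65536
(1,3): OLD=37191861/262144 → NEW=255, ERR=-29654859/262144
(1,4): OLD=1115574399/16777216 → NEW=0, ERR=1115574399/16777216
(1,5): OLD=28591320623/134217728 → NEW=255, ERR=-5634200017/134217728
(1,6): OLD=205519558881/2147483648 → NEW=0, ERR=205519558881/2147483648
(2,0): OLD=4482951/32768 → NEW=255, ERR=-3872889/32768
(2,1): OLD=68110781/1048576 → NEW=0, ERR=68110781/1048576
(2,2): OLD=1304438647/16777216 → NEW=0, ERR=1304438647/16777216
(2,3): OLD=12199667839/134217728 → NEW=0, ERR=12199667839/134217728
(2,4): OLD=110170665455/1073741824 → NEW=0, ERR=110170665455/1073741824
(2,5): OLD=5080820921317/34359738368 → NEW=255, ERR=-3680912362523/34359738368
(2,6): OLD=19469392732307/549755813888 → NEW=0, ERR=19469392732307/549755813888
(3,0): OLD=1564381591/16777216 → NEW=0, ERR=1564381591/16777216
(3,1): OLD=26344834379/134217728 → NEW=255, ERR=-7880686261/134217728
(3,2): OLD=89884439505/1073741824 → NEW=0, ERR=89884439505/1073741824
(3,3): OLD=803700259975/4294967296 → NEW=255, ERR=-291516400505/4294967296
(3,4): OLD=36263719406999/549755813888 → NEW=0, ERR=36263719406999/549755813888
(3,5): OLD=551665744677685/4398046511104 → NEW=0, ERR=551665744677685/4398046511104
(3,6): OLD=10432097371445227/70368744177664 → NEW=255, ERR=-7511932393859093/70368744177664
(4,0): OLD=172077191033/2147483648 → NEW=0, ERR=172077191033/2147483648
(4,1): OLD=5196283352613/34359738368 → NEW=255, ERR=-3565449931227/34359738368
(4,2): OLD=46929964987723/549755813888 → NEW=0, ERR=46929964987723/549755813888
(4,3): OLD=394666229541033/4398046511104 → NEW=0, ERR=394666229541033/4398046511104
(4,4): OLD=4825541992643819/35184372088832 → NEW=255, ERR=-4146472890008341/35184372088832
(4,5): OLD=79652688794036395/1125899906842624 → NEW=0, ERR=79652688794036395/1125899906842624
(4,6): OLD=1124661375727487773/18014398509481984 → NEW=0, ERR=1124661375727487773/18014398509481984
(5,0): OLD=53647360366655/549755813888 → NEW=0, ERR=53647360366655/549755813888
(5,1): OLD=528994731456277/4398046511104 → NEW=0, ERR=528994731456277/4398046511104
(5,2): OLD=7164909826691299/35184372088832 → NEW=255, ERR=-1807105055960861/35184372088832
(5,3): OLD=12050155181927695/281474976710656 → NEW=0, ERR=12050155181927695/281474976710656
(5,4): OLD=1977530741370790789/18014398509481984 → NEW=0, ERR=1977530741370790789/18014398509481984
(5,5): OLD=22262175196376789685/144115188075855872 → NEW=255, ERR=-14487197762966457675/144115188075855872
(5,6): OLD=198190973830622524667/2305843009213693952 → NEW=0, ERR=198190973830622524667/2305843009213693952
Row 0: .#.....
Row 1: ..##.#.
Row 2: #....#.
Row 3: .#.#..#
Row 4: .#..#..
Row 5: ..#..#.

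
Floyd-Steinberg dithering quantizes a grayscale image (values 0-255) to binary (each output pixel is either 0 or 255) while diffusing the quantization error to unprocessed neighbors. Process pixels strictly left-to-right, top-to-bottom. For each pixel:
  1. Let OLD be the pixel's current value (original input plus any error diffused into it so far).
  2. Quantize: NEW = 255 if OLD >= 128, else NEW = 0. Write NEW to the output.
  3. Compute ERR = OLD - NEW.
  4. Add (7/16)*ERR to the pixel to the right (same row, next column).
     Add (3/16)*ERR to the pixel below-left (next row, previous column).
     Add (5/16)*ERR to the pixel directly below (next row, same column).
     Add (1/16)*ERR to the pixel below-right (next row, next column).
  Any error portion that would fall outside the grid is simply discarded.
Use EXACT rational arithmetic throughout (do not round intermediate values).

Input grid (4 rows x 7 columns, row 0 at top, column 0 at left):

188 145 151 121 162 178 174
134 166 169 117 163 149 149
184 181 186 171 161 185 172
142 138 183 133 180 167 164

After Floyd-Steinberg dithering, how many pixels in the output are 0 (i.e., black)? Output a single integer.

(0,0): OLD=188 → NEW=255, ERR=-67
(0,1): OLD=1851/16 → NEW=0, ERR=1851/16
(0,2): OLD=51613/256 → NEW=255, ERR=-13667/256
(0,3): OLD=399947/4096 → NEW=0, ERR=399947/4096
(0,4): OLD=13416461/65536 → NEW=255, ERR=-3295219/65536
(0,5): OLD=163579995/1048576 → NEW=255, ERR=-103806885/1048576
(0,6): OLD=2192587389/16777216 → NEW=255, ERR=-2085602691/16777216
(1,0): OLD=34497/256 → NEW=255, ERR=-30783/256
(1,1): OLD=277191/2048 → NEW=255, ERR=-245049/2048
(1,2): OLD=8225235/65536 → NEW=0, ERR=8225235/65536
(1,3): OLD=49717847/262144 → NEW=255, ERR=-17128873/262144
(1,4): OLD=1782426021/16777216 → NEW=0, ERR=1782426021/16777216
(1,5): OLD=18534465077/134217728 → NEW=255, ERR=-15691055563/134217728
(1,6): OLD=113426285691/2147483648 → NEW=0, ERR=113426285691/2147483648
(2,0): OLD=4062845/32768 → NEW=0, ERR=4062845/32768
(2,1): OLD=224259503/1048576 → NEW=255, ERR=-43127377/1048576
(2,2): OLD=3145677773/16777216 → NEW=255, ERR=-1132512307/16777216
(2,3): OLD=19973287845/134217728 → NEW=255, ERR=-14252232795/134217728
(2,4): OLD=130716564469/1073741824 → NEW=0, ERR=130716564469/1073741824
(2,5): OLD=7499728443367/34359738368 → NEW=255, ERR=-1262004840473/34359738368
(2,6): OLD=90781158736577/549755813888 → NEW=255, ERR=-49406573804863/549755813888
(3,0): OLD=2903037741/16777216 → NEW=255, ERR=-1375152339/16777216
(3,1): OLD=11325238057/134217728 → NEW=0, ERR=11325238057/134217728
(3,2): OLD=189344339531/1073741824 → NEW=255, ERR=-84459825589/1073741824
(3,3): OLD=360820854077/4294967296 → NEW=0, ERR=360820854077/4294967296
(3,4): OLD=132642078526253/549755813888 → NEW=255, ERR=-7545654015187/549755813888
(3,5): OLD=616937364479063/4398046511104 → NEW=255, ERR=-504564495852457/4398046511104
(3,6): OLD=5870723002394633/70368744177664 → NEW=0, ERR=5870723002394633/70368744177664
Output grid:
  Row 0: #.#.###  (2 black, running=2)
  Row 1: ##.#.#.  (3 black, running=5)
  Row 2: .###.##  (2 black, running=7)
  Row 3: #.#.##.  (3 black, running=10)

Answer: 10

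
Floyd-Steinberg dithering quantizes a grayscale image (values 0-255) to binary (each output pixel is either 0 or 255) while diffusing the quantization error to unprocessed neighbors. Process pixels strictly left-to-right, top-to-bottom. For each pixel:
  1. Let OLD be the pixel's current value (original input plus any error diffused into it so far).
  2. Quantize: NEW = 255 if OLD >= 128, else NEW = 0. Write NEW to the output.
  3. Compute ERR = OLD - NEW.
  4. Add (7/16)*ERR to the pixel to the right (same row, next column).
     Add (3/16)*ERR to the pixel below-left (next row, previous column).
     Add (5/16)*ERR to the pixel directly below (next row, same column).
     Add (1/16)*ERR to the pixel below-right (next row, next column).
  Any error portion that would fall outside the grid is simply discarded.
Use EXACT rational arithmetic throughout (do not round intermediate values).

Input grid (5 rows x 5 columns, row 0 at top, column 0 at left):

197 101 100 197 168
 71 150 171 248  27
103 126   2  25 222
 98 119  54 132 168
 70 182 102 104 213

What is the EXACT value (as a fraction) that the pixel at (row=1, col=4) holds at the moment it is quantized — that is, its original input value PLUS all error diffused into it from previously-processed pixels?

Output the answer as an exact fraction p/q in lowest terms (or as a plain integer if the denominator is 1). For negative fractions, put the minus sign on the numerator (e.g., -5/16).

(0,0): OLD=197 → NEW=255, ERR=-58
(0,1): OLD=605/8 → NEW=0, ERR=605/8
(0,2): OLD=17035/128 → NEW=255, ERR=-15605/128
(0,3): OLD=294221/2048 → NEW=255, ERR=-228019/2048
(0,4): OLD=3908891/32768 → NEW=0, ERR=3908891/32768
(1,0): OLD=8583/128 → NEW=0, ERR=8583/128
(1,1): OLD=180721/1024 → NEW=255, ERR=-80399/1024
(1,2): OLD=2700165/32768 → NEW=0, ERR=2700165/32768
(1,3): OLD=34603713/131072 → NEW=255, ERR=1180353/131072
(1,4): OLD=128470179/2097152 → NEW=0, ERR=128470179/2097152
Target (1,4): original=27, with diffused error = 128470179/2097152

Answer: 128470179/2097152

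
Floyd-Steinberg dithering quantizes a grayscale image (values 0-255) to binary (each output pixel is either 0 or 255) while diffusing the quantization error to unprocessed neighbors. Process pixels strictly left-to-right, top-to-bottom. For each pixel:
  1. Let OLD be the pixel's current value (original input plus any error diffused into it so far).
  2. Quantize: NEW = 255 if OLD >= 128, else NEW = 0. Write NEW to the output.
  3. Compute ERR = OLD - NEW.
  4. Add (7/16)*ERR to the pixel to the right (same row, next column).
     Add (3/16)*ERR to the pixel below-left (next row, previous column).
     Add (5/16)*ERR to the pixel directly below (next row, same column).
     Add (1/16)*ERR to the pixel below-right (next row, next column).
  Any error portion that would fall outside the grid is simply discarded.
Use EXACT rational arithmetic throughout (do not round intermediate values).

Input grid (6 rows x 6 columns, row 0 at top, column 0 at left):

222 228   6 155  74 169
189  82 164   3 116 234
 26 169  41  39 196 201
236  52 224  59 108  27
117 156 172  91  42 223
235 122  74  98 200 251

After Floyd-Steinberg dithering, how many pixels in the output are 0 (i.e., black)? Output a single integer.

Answer: 17

Derivation:
(0,0): OLD=222 → NEW=255, ERR=-33
(0,1): OLD=3417/16 → NEW=255, ERR=-663/16
(0,2): OLD=-3105/256 → NEW=0, ERR=-3105/256
(0,3): OLD=613145/4096 → NEW=255, ERR=-431335/4096
(0,4): OLD=1830319/65536 → NEW=0, ERR=1830319/65536
(0,5): OLD=190021577/1048576 → NEW=255, ERR=-77365303/1048576
(1,0): OLD=43755/256 → NEW=255, ERR=-21525/256
(1,1): OLD=57197/2048 → NEW=0, ERR=57197/2048
(1,2): OLD=9836529/65536 → NEW=255, ERR=-6875151/65536
(1,3): OLD=-18697763/262144 → NEW=0, ERR=-18697763/262144
(1,4): OLD=1226527543/16777216 → NEW=0, ERR=1226527543/16777216
(1,5): OLD=65678926929/268435456 → NEW=255, ERR=-2772114351/268435456
(2,0): OLD=162559/32768 → NEW=0, ERR=162559/32768
(2,1): OLD=162500837/1048576 → NEW=255, ERR=-104886043/1048576
(2,2): OLD=-791436817/16777216 → NEW=0, ERR=-791436817/16777216
(2,3): OLD=432592439/134217728 → NEW=0, ERR=432592439/134217728
(2,4): OLD=918529235237/4294967296 → NEW=255, ERR=-176687425243/4294967296
(2,5): OLD=12668024750163/68719476736 → NEW=255, ERR=-4855441817517/68719476736
(3,0): OLD=3670774287/16777216 → NEW=255, ERR=-607415793/16777216
(3,1): OLD=-487615261/134217728 → NEW=0, ERR=-487615261/134217728
(3,2): OLD=216918960729/1073741824 → NEW=255, ERR=-56885204391/1073741824
(3,3): OLD=1798208093835/68719476736 → NEW=0, ERR=1798208093835/68719476736
(3,4): OLD=51427440156715/549755813888 → NEW=0, ERR=51427440156715/549755813888
(3,5): OLD=380652929564837/8796093022208 → NEW=0, ERR=380652929564837/8796093022208
(4,0): OLD=225496109313/2147483648 → NEW=0, ERR=225496109313/2147483648
(4,1): OLD=6480522281869/34359738368 → NEW=255, ERR=-2281211001971/34359738368
(4,2): OLD=144120745812631/1099511627776 → NEW=255, ERR=-136254719270249/1099511627776
(4,3): OLD=1041276734300819/17592186044416 → NEW=0, ERR=1041276734300819/17592186044416
(4,4): OLD=30083535436438467/281474976710656 → NEW=0, ERR=30083535436438467/281474976710656
(4,5): OLD=1302122783049301877/4503599627370496 → NEW=255, ERR=153704878069825397/4503599627370496
(5,0): OLD=140388672002807/549755813888 → NEW=255, ERR=200939461367/549755813888
(5,1): OLD=1490755939720039/17592186044416 → NEW=0, ERR=1490755939720039/17592186044416
(5,2): OLD=11159956241451101/140737488355328 → NEW=0, ERR=11159956241451101/140737488355328
(5,3): OLD=736263687782821199/4503599627370496 → NEW=255, ERR=-412154217196655281/4503599627370496
(5,4): OLD=1832600450039320431/9007199254740992 → NEW=255, ERR=-464235359919632529/9007199254740992
(5,5): OLD=35422986602266681083/144115188075855872 → NEW=255, ERR=-1326386357076566277/144115188075855872
Output grid:
  Row 0: ##.#.#  (2 black, running=2)
  Row 1: #.#..#  (3 black, running=5)
  Row 2: .#..##  (3 black, running=8)
  Row 3: #.#...  (4 black, running=12)
  Row 4: .##..#  (3 black, running=15)
  Row 5: #..###  (2 black, running=17)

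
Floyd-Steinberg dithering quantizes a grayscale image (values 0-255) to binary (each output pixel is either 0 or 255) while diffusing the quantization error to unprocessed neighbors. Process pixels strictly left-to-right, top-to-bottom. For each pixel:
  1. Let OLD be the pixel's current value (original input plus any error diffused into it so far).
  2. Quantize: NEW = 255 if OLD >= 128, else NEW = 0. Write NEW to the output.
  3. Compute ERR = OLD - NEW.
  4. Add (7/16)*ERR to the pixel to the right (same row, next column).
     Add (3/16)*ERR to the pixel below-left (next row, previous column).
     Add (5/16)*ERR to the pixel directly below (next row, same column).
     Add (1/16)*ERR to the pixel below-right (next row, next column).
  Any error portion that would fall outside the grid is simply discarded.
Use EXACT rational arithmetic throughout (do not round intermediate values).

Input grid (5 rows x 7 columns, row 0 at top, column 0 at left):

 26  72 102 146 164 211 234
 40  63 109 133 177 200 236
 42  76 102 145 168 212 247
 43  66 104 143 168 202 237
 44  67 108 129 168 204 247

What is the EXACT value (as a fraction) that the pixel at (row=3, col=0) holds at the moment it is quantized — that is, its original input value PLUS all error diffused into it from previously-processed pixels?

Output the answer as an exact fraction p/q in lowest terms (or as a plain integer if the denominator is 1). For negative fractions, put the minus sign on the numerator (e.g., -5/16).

(0,0): OLD=26 → NEW=0, ERR=26
(0,1): OLD=667/8 → NEW=0, ERR=667/8
(0,2): OLD=17725/128 → NEW=255, ERR=-14915/128
(0,3): OLD=194603/2048 → NEW=0, ERR=194603/2048
(0,4): OLD=6736173/32768 → NEW=255, ERR=-1619667/32768
(0,5): OLD=99287099/524288 → NEW=255, ERR=-34406341/524288
(0,6): OLD=1722089885/8388608 → NEW=255, ERR=-417005155/8388608
(1,0): OLD=8161/128 → NEW=0, ERR=8161/128
(1,1): OLD=99047/1024 → NEW=0, ERR=99047/1024
(1,2): OLD=4519731/32768 → NEW=255, ERR=-3836109/32768
(1,3): OLD=12442135/131072 → NEW=0, ERR=12442135/131072
(1,4): OLD=1650189381/8388608 → NEW=255, ERR=-488905659/8388608
(1,5): OLD=9501524245/67108864 → NEW=255, ERR=-7611236075/67108864
(1,6): OLD=179040200091/1073741824 → NEW=255, ERR=-94763965029/1073741824
(2,0): OLD=1311709/16384 → NEW=0, ERR=1311709/16384
(2,1): OLD=64638223/524288 → NEW=0, ERR=64638223/524288
(2,2): OLD=1201234541/8388608 → NEW=255, ERR=-937860499/8388608
(2,3): OLD=7214634693/67108864 → NEW=0, ERR=7214634693/67108864
(2,4): OLD=97435753909/536870912 → NEW=255, ERR=-39466328651/536870912
(2,5): OLD=2133832960455/17179869184 → NEW=0, ERR=2133832960455/17179869184
(2,6): OLD=73302080100833/274877906944 → NEW=255, ERR=3208213830113/274877906944
(3,0): OLD=764498253/8388608 → NEW=0, ERR=764498253/8388608
Target (3,0): original=43, with diffused error = 764498253/8388608

Answer: 764498253/8388608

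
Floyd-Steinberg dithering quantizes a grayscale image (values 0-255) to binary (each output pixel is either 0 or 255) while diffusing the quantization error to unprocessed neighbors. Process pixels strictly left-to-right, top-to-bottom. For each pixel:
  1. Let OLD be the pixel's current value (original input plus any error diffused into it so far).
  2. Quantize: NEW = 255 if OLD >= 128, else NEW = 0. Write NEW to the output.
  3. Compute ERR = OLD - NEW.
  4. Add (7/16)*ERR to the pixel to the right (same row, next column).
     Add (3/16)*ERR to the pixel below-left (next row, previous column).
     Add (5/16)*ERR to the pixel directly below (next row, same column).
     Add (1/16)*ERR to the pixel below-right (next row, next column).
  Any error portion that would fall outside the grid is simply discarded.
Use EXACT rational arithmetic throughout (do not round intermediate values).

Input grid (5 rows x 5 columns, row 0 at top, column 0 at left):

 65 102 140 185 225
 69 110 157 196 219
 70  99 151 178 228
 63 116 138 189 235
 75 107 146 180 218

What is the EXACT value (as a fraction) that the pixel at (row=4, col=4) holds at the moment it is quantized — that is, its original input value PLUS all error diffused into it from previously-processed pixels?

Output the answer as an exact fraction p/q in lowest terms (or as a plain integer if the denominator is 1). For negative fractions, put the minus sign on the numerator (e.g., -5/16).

(0,0): OLD=65 → NEW=0, ERR=65
(0,1): OLD=2087/16 → NEW=255, ERR=-1993/16
(0,2): OLD=21889/256 → NEW=0, ERR=21889/256
(0,3): OLD=910983/4096 → NEW=255, ERR=-133497/4096
(0,4): OLD=13811121/65536 → NEW=255, ERR=-2900559/65536
(1,0): OLD=16885/256 → NEW=0, ERR=16885/256
(1,1): OLD=245811/2048 → NEW=0, ERR=245811/2048
(1,2): OLD=14570927/65536 → NEW=255, ERR=-2140753/65536
(1,3): OLD=44189443/262144 → NEW=255, ERR=-22657277/262144
(1,4): OLD=693396649/4194304 → NEW=255, ERR=-376150871/4194304
(2,0): OLD=3706593/32768 → NEW=0, ERR=3706593/32768
(2,1): OLD=192931387/1048576 → NEW=255, ERR=-74455493/1048576
(2,2): OLD=1694878833/16777216 → NEW=0, ERR=1694878833/16777216
(2,3): OLD=47333491139/268435456 → NEW=255, ERR=-21117550141/268435456
(2,4): OLD=687860362133/4294967296 → NEW=255, ERR=-407356298347/4294967296
(3,0): OLD=1426653009/16777216 → NEW=0, ERR=1426653009/16777216
(3,1): OLD=21075528317/134217728 → NEW=255, ERR=-13149992323/134217728
(3,2): OLD=461782644335/4294967296 → NEW=0, ERR=461782644335/4294967296
(3,3): OLD=1717859461047/8589934592 → NEW=255, ERR=-472573859913/8589934592
(3,4): OLD=24240812458547/137438953472 → NEW=255, ERR=-10806120676813/137438953472
(4,0): OLD=178677416991/2147483648 → NEW=0, ERR=178677416991/2147483648
(4,1): OLD=9501040180255/68719476736 → NEW=255, ERR=-8022426387425/68719476736
(4,2): OLD=123239755782833/1099511627776 → NEW=0, ERR=123239755782833/1099511627776
(4,3): OLD=3585693968836639/17592186044416 → NEW=255, ERR=-900313472489441/17592186044416
(4,4): OLD=47175602117234777/281474976710656 → NEW=255, ERR=-24600516943982503/281474976710656
Target (4,4): original=218, with diffused error = 47175602117234777/281474976710656

Answer: 47175602117234777/281474976710656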